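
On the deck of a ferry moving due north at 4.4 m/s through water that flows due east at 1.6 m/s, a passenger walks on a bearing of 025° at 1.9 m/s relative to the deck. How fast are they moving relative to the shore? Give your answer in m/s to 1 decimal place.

In east/north components (m/s): passenger relative to ferry = (0.803, 1.722); ferry relative to water = (0.000, 4.400); water relative to ground = (1.600, 0.000).
Sum = (2.403, 6.122) m/s.
Speed = |(2.403, 6.122)| = 6.577 m/s.

6.6 m/s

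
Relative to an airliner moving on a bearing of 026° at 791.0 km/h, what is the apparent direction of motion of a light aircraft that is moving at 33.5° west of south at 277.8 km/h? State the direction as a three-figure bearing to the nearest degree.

208°

Taking east as x and north as y: light aircraft velocity = (-153.328, -231.653) km/h; airliner velocity = (346.752, 710.946) km/h.
Velocity of light aircraft relative to airliner = (-153.328, -231.653) − (346.752, 710.946) = (-500.080, -942.600) km/h.
Bearing = atan2(-500.08, -942.60) = 207.95° clockwise from north.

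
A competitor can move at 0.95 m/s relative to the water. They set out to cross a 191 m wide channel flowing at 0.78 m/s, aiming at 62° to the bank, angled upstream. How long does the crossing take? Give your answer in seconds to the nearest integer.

228 s

The component of the competitor's velocity perpendicular to the bank is 0.95 × sin 62° = 0.839 m/s.
The current is parallel to the bank, so it does not affect the crossing time.
Time = 191 / 0.839 = 227.706 s.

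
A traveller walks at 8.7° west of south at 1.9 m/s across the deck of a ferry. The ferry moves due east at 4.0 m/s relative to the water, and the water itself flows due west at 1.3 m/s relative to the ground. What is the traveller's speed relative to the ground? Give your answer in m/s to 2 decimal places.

3.06 m/s

In east/north components (m/s): traveller relative to ferry = (-0.287, -1.878); ferry relative to water = (4.000, 0.000); water relative to ground = (-1.300, 0.000).
Sum = (2.413, -1.878) m/s.
Speed = |(2.413, -1.878)| = 3.057 m/s.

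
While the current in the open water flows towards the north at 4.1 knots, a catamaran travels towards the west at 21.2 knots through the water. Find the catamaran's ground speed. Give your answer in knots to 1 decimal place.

Taking east as x and north as y: velocity relative to the water = (-21.200, 0.000) knots; the water relative to ground = (0.000, 4.100) knots.
Velocity relative to ground = (-21.200, 0.000) + (0.000, 4.100) = (-21.200, 4.100) knots.
Speed = |(-21.200, 4.100)| = 21.593 knots.

21.6 knots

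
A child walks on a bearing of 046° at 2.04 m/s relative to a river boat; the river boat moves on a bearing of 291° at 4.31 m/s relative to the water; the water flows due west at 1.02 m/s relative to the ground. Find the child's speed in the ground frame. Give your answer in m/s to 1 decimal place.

In east/north components (m/s): child relative to river boat = (1.467, 1.417); river boat relative to water = (-4.024, 1.545); water relative to ground = (-1.020, 0.000).
Sum = (-3.576, 2.962) m/s.
Speed = |(-3.576, 2.962)| = 4.643 m/s.

4.6 m/s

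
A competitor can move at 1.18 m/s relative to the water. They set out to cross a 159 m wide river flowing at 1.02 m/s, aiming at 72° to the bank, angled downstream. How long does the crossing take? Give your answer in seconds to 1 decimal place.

141.7 s

The component of the competitor's velocity perpendicular to the bank is 1.18 × sin 72° = 1.122 m/s.
The current is parallel to the bank, so it does not affect the crossing time.
Time = 159 / 1.122 = 141.680 s.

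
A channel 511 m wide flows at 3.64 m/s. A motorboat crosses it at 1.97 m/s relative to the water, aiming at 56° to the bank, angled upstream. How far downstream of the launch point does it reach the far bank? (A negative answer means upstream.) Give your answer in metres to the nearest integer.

794 m

Perpendicular speed = 1.633 m/s; crossing time = 511 / 1.633 = 312.882 s.
Net downstream speed = 2.538 m/s.
Drift = 2.538 × 312.882 = 794.216 m (downstream).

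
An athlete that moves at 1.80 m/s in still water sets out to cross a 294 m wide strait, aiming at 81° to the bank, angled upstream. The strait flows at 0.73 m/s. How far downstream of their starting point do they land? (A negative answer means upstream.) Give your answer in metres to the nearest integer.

74 m

Perpendicular speed = 1.778 m/s; crossing time = 294 / 1.778 = 165.369 s.
Net downstream speed = 0.448 m/s.
Drift = 0.448 × 165.369 = 74.155 m (downstream).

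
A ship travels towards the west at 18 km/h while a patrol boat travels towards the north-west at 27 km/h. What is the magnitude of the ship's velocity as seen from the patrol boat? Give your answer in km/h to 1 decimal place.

19.1 km/h

Taking east as x and north as y: ship velocity = (-18.000, 0.000) km/h; patrol boat velocity = (-19.092, 19.092) km/h.
Velocity of ship relative to patrol boat = (-18.000, 0.000) − (-19.092, 19.092) = (1.092, -19.092) km/h.
Magnitude = |(1.092, -19.092)| = 19.123 km/h.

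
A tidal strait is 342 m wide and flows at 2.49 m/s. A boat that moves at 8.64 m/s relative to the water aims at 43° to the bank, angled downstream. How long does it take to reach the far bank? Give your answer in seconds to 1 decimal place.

58.0 s

The component of the boat's velocity perpendicular to the bank is 8.64 × sin 43° = 5.892 m/s.
The flow acts along the bank and has no component across it.
Time = 342 / 5.892 = 58.040 s.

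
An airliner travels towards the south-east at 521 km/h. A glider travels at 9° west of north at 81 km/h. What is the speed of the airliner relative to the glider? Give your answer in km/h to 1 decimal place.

Taking east as x and north as y: airliner velocity = (368.403, -368.403) km/h; glider velocity = (-12.671, 80.003) km/h.
Velocity of airliner relative to glider = (368.403, -368.403) − (-12.671, 80.003) = (381.074, -448.405) km/h.
Magnitude = |(381.074, -448.405)| = 588.460 km/h.

588.5 km/h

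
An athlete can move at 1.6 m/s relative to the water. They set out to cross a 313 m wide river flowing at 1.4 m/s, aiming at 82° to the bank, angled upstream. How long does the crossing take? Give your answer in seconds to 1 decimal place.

197.5 s

The component of the athlete's velocity perpendicular to the bank is 1.6 × sin 82° = 1.584 m/s.
The flow acts along the bank and has no component across it.
Time = 313 / 1.584 = 197.548 s.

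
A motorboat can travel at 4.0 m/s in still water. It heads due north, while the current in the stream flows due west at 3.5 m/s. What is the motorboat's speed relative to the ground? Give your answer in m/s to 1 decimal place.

5.3 m/s

Taking east as x and north as y: velocity relative to the water = (0.000, 4.000) m/s; the water relative to ground = (-3.500, 0.000) m/s.
Velocity relative to ground = (0.000, 4.000) + (-3.500, 0.000) = (-3.500, 4.000) m/s.
Speed = |(-3.500, 4.000)| = 5.315 m/s.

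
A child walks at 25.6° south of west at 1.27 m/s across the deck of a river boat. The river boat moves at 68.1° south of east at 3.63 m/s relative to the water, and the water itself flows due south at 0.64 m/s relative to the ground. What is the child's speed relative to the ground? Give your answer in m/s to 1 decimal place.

4.6 m/s

In east/north components (m/s): child relative to river boat = (-1.145, -0.549); river boat relative to water = (1.354, -3.368); water relative to ground = (0.000, -0.640).
Sum = (0.209, -4.557) m/s.
Speed = |(0.209, -4.557)| = 4.562 m/s.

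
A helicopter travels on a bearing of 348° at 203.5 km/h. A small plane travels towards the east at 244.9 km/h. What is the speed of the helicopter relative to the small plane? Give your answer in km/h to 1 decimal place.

349.4 km/h

Taking east as x and north as y: helicopter velocity = (-42.310, 199.053) km/h; small plane velocity = (244.900, 0.000) km/h.
Velocity of helicopter relative to small plane = (-42.310, 199.053) − (244.900, 0.000) = (-287.210, 199.053) km/h.
Magnitude = |(-287.210, 199.053)| = 349.445 km/h.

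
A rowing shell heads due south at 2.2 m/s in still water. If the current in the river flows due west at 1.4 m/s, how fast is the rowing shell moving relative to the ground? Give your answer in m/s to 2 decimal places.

Taking east as x and north as y: velocity relative to the water = (0.000, -2.200) m/s; the water relative to ground = (-1.400, 0.000) m/s.
Velocity relative to ground = (0.000, -2.200) + (-1.400, 0.000) = (-1.400, -2.200) m/s.
Speed = |(-1.400, -2.200)| = 2.608 m/s.

2.61 m/s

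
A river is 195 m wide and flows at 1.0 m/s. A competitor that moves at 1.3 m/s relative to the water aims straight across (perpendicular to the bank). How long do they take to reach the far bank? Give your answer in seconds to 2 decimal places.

150.00 s

The component of the competitor's velocity perpendicular to the bank is 1.3 m/s.
The current is parallel to the bank, so it does not affect the crossing time.
Time = 195 / 1.300 = 150.000 s.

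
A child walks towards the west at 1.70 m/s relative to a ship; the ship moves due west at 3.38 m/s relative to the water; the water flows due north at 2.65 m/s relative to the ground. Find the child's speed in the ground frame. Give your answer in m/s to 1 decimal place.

In east/north components (m/s): child relative to ship = (-1.700, 0.000); ship relative to water = (-3.380, 0.000); water relative to ground = (0.000, 2.650).
Sum = (-5.080, 2.650) m/s.
Speed = |(-5.080, 2.650)| = 5.730 m/s.

5.7 m/s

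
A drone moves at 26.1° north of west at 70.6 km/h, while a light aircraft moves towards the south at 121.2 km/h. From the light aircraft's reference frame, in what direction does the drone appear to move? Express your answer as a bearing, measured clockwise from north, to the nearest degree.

337°

Taking east as x and north as y: drone velocity = (-63.401, 31.060) km/h; light aircraft velocity = (0.000, -121.200) km/h.
Velocity of drone relative to light aircraft = (-63.401, 31.060) − (0.000, -121.200) = (-63.401, 152.260) km/h.
Bearing = atan2(-63.40, 152.26) = 337.39° clockwise from north.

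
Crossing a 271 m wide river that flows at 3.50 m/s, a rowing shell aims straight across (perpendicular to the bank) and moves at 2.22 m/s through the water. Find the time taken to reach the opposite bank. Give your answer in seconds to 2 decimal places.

The component of the rowing shell's velocity perpendicular to the bank is 2.22 m/s.
The flow acts along the bank and has no component across it.
Time = 271 / 2.220 = 122.072 s.

122.07 s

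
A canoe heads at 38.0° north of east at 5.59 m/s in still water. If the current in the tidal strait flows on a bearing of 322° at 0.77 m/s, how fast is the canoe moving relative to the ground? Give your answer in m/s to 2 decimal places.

Taking east as x and north as y: velocity relative to the water = (4.405, 3.442) m/s; the water relative to ground = (-0.474, 0.607) m/s.
Velocity relative to ground = (4.405, 3.442) + (-0.474, 0.607) = (3.931, 4.048) m/s.
Speed = |(3.931, 4.048)| = 5.643 m/s.

5.64 m/s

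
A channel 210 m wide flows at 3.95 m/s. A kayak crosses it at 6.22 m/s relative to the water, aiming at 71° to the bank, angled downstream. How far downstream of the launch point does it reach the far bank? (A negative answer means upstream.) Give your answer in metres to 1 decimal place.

213.4 m

Perpendicular speed = 5.881 m/s; crossing time = 210 / 5.881 = 35.707 s.
Net downstream speed = 5.975 m/s.
Drift = 5.975 × 35.707 = 213.353 m (downstream).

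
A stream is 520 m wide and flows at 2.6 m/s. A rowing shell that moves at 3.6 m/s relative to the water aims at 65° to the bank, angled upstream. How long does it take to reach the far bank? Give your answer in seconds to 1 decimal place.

The component of the rowing shell's velocity perpendicular to the bank is 3.6 × sin 65° = 3.263 m/s.
The flow acts along the bank and has no component across it.
Time = 520 / 3.263 = 159.377 s.

159.4 s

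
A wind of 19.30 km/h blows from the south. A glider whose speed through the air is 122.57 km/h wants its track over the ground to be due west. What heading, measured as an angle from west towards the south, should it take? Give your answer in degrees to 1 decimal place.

9.1°

The wind pushes perpendicular to the desired track; the heading must have a component into the wind equal to 19.30 km/h: 122.57 sin θ = 19.30.
sin θ = 0.1575, so θ = 9.060°.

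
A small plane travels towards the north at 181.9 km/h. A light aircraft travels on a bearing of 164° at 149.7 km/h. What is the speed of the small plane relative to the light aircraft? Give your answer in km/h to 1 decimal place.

328.4 km/h

Taking east as x and north as y: small plane velocity = (0.000, 181.900) km/h; light aircraft velocity = (41.263, -143.901) km/h.
Velocity of small plane relative to light aircraft = (0.000, 181.900) − (41.263, -143.901) = (-41.263, 325.801) km/h.
Magnitude = |(-41.263, 325.801)| = 328.403 km/h.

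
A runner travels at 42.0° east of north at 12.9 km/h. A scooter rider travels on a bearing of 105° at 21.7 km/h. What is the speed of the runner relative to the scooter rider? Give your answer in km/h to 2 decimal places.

19.57 km/h

Taking east as x and north as y: runner velocity = (8.632, 9.587) km/h; scooter rider velocity = (20.961, -5.616) km/h.
Velocity of runner relative to scooter rider = (8.632, 9.587) − (20.961, -5.616) = (-12.329, 15.203) km/h.
Magnitude = |(-12.329, 15.203)| = 19.574 km/h.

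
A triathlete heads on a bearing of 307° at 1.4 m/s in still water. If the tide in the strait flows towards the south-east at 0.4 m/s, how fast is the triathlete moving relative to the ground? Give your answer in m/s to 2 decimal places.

1.01 m/s

Taking east as x and north as y: velocity relative to the water = (-1.118, 0.843) m/s; the water relative to ground = (0.283, -0.283) m/s.
Velocity relative to ground = (-1.118, 0.843) + (0.283, -0.283) = (-0.835, 0.560) m/s.
Speed = |(-0.835, 0.560)| = 1.005 m/s.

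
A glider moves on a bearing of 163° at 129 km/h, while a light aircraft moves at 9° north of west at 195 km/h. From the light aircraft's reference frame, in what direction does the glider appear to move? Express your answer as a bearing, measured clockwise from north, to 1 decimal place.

123.7°

Taking east as x and north as y: glider velocity = (37.716, -123.363) km/h; light aircraft velocity = (-192.599, 30.505) km/h.
Velocity of glider relative to light aircraft = (37.716, -123.363) − (-192.599, 30.505) = (230.315, -153.868) km/h.
Bearing = atan2(230.32, -153.87) = 123.75° clockwise from north.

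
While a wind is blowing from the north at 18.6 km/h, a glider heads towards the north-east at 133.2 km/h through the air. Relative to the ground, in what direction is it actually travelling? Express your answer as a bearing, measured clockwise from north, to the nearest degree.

051°

Taking east as x and north as y: velocity relative to the air = (94.187, 94.187) km/h; the air relative to ground = (0.000, -18.600) km/h.
Velocity relative to ground = (94.187, 94.187) + (0.000, -18.600) = (94.187, 75.587) km/h.
Bearing = atan2(94.19, 75.59) = 51.25° clockwise from north.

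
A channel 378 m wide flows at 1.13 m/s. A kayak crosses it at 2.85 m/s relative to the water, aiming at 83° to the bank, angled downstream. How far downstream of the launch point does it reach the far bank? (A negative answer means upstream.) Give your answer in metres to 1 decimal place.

Perpendicular speed = 2.829 m/s; crossing time = 378 / 2.829 = 133.628 s.
Net downstream speed = 1.477 m/s.
Drift = 1.477 × 133.628 = 197.412 m (downstream).

197.4 m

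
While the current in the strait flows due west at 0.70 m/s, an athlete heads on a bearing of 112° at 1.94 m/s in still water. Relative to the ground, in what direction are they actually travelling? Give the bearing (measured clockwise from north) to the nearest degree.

123°

Taking east as x and north as y: velocity relative to the water = (1.799, -0.727) m/s; the water relative to ground = (-0.700, 0.000) m/s.
Velocity relative to ground = (1.799, -0.727) + (-0.700, 0.000) = (1.099, -0.727) m/s.
Bearing = atan2(1.10, -0.73) = 123.48° clockwise from north.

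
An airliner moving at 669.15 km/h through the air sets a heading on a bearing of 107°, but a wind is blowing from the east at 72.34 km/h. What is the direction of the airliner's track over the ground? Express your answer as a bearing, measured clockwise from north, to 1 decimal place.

109.0°

Taking east as x and north as y: velocity relative to the air = (639.911, -195.641) km/h; the air relative to ground = (-72.340, 0.000) km/h.
Velocity relative to ground = (639.911, -195.641) + (-72.340, 0.000) = (567.571, -195.641) km/h.
Bearing = atan2(567.57, -195.64) = 109.02° clockwise from north.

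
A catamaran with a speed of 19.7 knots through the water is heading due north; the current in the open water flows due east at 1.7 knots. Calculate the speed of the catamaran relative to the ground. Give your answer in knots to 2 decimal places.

Taking east as x and north as y: velocity relative to the water = (0.000, 19.700) knots; the water relative to ground = (1.700, 0.000) knots.
Velocity relative to ground = (0.000, 19.700) + (1.700, 0.000) = (1.700, 19.700) knots.
Speed = |(1.700, 19.700)| = 19.773 knots.

19.77 knots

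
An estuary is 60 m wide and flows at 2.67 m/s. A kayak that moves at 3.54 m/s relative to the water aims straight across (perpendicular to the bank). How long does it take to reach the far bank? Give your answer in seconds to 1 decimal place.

The component of the kayak's velocity perpendicular to the bank is 3.54 m/s.
Only the cross-stream component determines the crossing time; the current contributes nothing perpendicular to the bank.
Time = 60 / 3.540 = 16.949 s.

16.9 s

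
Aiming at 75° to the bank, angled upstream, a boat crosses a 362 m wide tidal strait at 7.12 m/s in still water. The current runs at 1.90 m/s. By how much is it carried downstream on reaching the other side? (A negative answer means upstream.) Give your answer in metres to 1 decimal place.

3.0 m

Perpendicular speed = 6.877 m/s; crossing time = 362 / 6.877 = 52.636 s.
Net downstream speed = 0.057 m/s.
Drift = 0.057 × 52.636 = 3.011 m (downstream).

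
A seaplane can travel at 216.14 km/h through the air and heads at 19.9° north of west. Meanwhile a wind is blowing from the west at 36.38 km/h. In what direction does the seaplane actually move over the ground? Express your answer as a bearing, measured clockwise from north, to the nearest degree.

Taking east as x and north as y: velocity relative to the air = (-203.234, 73.570) km/h; the air relative to ground = (36.380, 0.000) km/h.
Velocity relative to ground = (-203.234, 73.570) + (36.380, 0.000) = (-166.854, 73.570) km/h.
Bearing = atan2(-166.85, 73.57) = 293.79° clockwise from north.

294°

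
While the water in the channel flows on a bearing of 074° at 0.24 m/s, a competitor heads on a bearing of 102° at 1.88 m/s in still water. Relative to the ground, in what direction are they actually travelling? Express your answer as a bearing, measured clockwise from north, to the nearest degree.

099°

Taking east as x and north as y: velocity relative to the water = (1.839, -0.391) m/s; the water relative to ground = (0.231, 0.066) m/s.
Velocity relative to ground = (1.839, -0.391) + (0.231, 0.066) = (2.070, -0.325) m/s.
Bearing = atan2(2.07, -0.32) = 98.92° clockwise from north.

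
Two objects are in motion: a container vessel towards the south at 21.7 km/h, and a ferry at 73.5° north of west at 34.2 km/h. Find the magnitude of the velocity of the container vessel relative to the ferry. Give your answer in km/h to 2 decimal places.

Taking east as x and north as y: container vessel velocity = (0.000, -21.700) km/h; ferry velocity = (-9.713, 32.792) km/h.
Velocity of container vessel relative to ferry = (0.000, -21.700) − (-9.713, 32.792) = (9.713, -54.492) km/h.
Magnitude = |(9.713, -54.492)| = 55.351 km/h.

55.35 km/h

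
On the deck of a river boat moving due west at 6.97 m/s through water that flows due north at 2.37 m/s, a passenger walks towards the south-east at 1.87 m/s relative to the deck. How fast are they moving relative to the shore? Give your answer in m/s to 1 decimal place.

In east/north components (m/s): passenger relative to river boat = (1.322, -1.322); river boat relative to water = (-6.970, 0.000); water relative to ground = (0.000, 2.370).
Sum = (-5.648, 1.048) m/s.
Speed = |(-5.648, 1.048)| = 5.744 m/s.

5.7 m/s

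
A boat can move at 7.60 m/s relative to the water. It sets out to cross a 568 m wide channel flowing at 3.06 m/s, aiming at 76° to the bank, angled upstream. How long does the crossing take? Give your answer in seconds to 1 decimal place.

77.0 s

The component of the boat's velocity perpendicular to the bank is 7.60 × sin 76° = 7.374 m/s.
Only the cross-stream component determines the crossing time; the current contributes nothing perpendicular to the bank.
Time = 568 / 7.374 = 77.025 s.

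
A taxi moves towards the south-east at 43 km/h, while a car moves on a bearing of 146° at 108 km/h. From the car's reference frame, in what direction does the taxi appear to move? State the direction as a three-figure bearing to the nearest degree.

Taking east as x and north as y: taxi velocity = (30.406, -30.406) km/h; car velocity = (60.393, -89.536) km/h.
Velocity of taxi relative to car = (30.406, -30.406) − (60.393, -89.536) = (-29.987, 59.130) km/h.
Bearing = atan2(-29.99, 59.13) = 333.11° clockwise from north.

333°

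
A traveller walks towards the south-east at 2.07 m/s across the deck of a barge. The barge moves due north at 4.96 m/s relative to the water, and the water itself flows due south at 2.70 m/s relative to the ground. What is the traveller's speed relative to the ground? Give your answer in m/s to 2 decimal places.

1.67 m/s

In east/north components (m/s): traveller relative to barge = (1.464, -1.464); barge relative to water = (0.000, 4.960); water relative to ground = (0.000, -2.700).
Sum = (1.464, 0.796) m/s.
Speed = |(1.464, 0.796)| = 1.666 m/s.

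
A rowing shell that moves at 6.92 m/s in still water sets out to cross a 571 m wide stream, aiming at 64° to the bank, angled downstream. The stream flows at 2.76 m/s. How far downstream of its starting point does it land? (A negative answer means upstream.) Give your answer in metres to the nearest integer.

Perpendicular speed = 6.220 m/s; crossing time = 571 / 6.220 = 91.806 s.
Net downstream speed = 5.794 m/s.
Drift = 5.794 × 91.806 = 531.879 m (downstream).

532 m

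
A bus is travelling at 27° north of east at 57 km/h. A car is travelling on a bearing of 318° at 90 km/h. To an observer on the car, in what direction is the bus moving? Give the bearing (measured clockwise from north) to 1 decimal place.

Taking east as x and north as y: bus velocity = (50.787, 25.877) km/h; car velocity = (-60.222, 66.883) km/h.
Velocity of bus relative to car = (50.787, 25.877) − (-60.222, 66.883) = (111.009, -41.006) km/h.
Bearing = atan2(111.01, -41.01) = 110.27° clockwise from north.

110.3°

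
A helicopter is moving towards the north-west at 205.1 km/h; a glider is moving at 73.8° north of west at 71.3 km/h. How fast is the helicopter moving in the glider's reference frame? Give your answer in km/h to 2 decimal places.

Taking east as x and north as y: helicopter velocity = (-145.028, 145.028) km/h; glider velocity = (-19.892, 68.469) km/h.
Velocity of helicopter relative to glider = (-145.028, 145.028) − (-19.892, 68.469) = (-125.136, 76.559) km/h.
Magnitude = |(-125.136, 76.559)| = 146.697 km/h.

146.70 km/h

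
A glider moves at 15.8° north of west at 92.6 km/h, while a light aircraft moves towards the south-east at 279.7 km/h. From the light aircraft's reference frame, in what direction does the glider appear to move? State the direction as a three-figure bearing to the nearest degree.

Taking east as x and north as y: glider velocity = (-89.101, 25.213) km/h; light aircraft velocity = (197.778, -197.778) km/h.
Velocity of glider relative to light aircraft = (-89.101, 25.213) − (197.778, -197.778) = (-286.879, 222.991) km/h.
Bearing = atan2(-286.88, 222.99) = 307.86° clockwise from north.

308°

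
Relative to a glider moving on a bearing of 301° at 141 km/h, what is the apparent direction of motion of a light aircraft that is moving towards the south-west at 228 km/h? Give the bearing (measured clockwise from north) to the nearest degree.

190°

Taking east as x and north as y: light aircraft velocity = (-161.220, -161.220) km/h; glider velocity = (-120.861, 72.620) km/h.
Velocity of light aircraft relative to glider = (-161.220, -161.220) − (-120.861, 72.620) = (-40.360, -233.841) km/h.
Bearing = atan2(-40.36, -233.84) = 189.79° clockwise from north.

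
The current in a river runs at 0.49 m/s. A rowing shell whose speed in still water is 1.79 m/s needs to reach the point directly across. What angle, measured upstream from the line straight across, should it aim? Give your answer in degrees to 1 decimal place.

15.9°

To cancel the current, the upstream component of the rowing shell's velocity must equal the flow: 1.79 sin θ = 0.49.
sin θ = 0.49 / 1.79 = 0.2737.
θ = arcsin(0.2737) = 15.887°.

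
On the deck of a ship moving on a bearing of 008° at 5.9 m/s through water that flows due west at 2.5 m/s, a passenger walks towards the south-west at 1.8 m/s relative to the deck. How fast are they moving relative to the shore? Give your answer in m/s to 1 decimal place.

In east/north components (m/s): passenger relative to ship = (-1.273, -1.273); ship relative to water = (0.821, 5.843); water relative to ground = (-2.500, 0.000).
Sum = (-2.952, 4.570) m/s.
Speed = |(-2.952, 4.570)| = 5.440 m/s.

5.4 m/s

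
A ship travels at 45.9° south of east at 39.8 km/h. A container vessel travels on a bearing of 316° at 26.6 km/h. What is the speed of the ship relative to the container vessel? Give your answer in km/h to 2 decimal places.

66.40 km/h

Taking east as x and north as y: ship velocity = (27.697, -28.581) km/h; container vessel velocity = (-18.478, 19.134) km/h.
Velocity of ship relative to container vessel = (27.697, -28.581) − (-18.478, 19.134) = (46.175, -47.716) km/h.
Magnitude = |(46.175, -47.716)| = 66.400 km/h.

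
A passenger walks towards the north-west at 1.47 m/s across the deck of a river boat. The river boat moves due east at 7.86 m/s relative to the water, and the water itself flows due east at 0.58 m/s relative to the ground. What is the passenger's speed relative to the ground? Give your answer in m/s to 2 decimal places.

7.47 m/s

In east/north components (m/s): passenger relative to river boat = (-1.039, 1.039); river boat relative to water = (7.860, 0.000); water relative to ground = (0.580, 0.000).
Sum = (7.401, 1.039) m/s.
Speed = |(7.401, 1.039)| = 7.473 m/s.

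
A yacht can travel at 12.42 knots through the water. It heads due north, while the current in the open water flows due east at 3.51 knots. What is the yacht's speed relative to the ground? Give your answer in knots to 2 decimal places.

Taking east as x and north as y: velocity relative to the water = (0.000, 12.420) knots; the water relative to ground = (3.510, 0.000) knots.
Velocity relative to ground = (0.000, 12.420) + (3.510, 0.000) = (3.510, 12.420) knots.
Speed = |(3.510, 12.420)| = 12.906 knots.

12.91 knots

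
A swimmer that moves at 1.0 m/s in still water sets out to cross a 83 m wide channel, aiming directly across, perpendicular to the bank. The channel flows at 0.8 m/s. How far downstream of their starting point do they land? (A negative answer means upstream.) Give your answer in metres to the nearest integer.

66 m

Perpendicular speed = 1.000 m/s; crossing time = 83 / 1.000 = 83.000 s.
Net downstream speed = 0.800 m/s.
Drift = 0.800 × 83.000 = 66.400 m (downstream).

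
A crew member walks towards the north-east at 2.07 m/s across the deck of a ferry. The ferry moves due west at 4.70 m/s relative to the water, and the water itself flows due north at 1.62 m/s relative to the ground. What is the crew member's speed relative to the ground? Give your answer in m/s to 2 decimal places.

In east/north components (m/s): crew member relative to ferry = (1.464, 1.464); ferry relative to water = (-4.700, 0.000); water relative to ground = (0.000, 1.620).
Sum = (-3.236, 3.084) m/s.
Speed = |(-3.236, 3.084)| = 4.470 m/s.

4.47 m/s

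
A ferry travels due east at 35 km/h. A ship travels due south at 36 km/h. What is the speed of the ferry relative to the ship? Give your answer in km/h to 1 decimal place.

50.2 km/h

Taking east as x and north as y: ferry velocity = (35.000, 0.000) km/h; ship velocity = (0.000, -36.000) km/h.
Velocity of ferry relative to ship = (35.000, 0.000) − (0.000, -36.000) = (35.000, 36.000) km/h.
Magnitude = |(35.000, 36.000)| = 50.210 km/h.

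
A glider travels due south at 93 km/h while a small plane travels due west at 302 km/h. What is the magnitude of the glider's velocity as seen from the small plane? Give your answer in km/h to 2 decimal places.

Taking east as x and north as y: glider velocity = (0.000, -93.000) km/h; small plane velocity = (-302.000, 0.000) km/h.
Velocity of glider relative to small plane = (0.000, -93.000) − (-302.000, 0.000) = (302.000, -93.000) km/h.
Magnitude = |(302.000, -93.000)| = 315.995 km/h.

316.00 km/h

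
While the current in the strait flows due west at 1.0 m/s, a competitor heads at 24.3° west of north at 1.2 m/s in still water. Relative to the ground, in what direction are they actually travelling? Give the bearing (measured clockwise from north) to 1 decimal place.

Taking east as x and north as y: velocity relative to the water = (-0.494, 1.094) m/s; the water relative to ground = (-1.000, 0.000) m/s.
Velocity relative to ground = (-0.494, 1.094) + (-1.000, 0.000) = (-1.494, 1.094) m/s.
Bearing = atan2(-1.49, 1.09) = 306.21° clockwise from north.

306.2°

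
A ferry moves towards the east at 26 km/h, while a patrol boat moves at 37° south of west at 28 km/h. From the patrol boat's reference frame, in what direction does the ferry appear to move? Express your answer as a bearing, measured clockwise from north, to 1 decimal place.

Taking east as x and north as y: ferry velocity = (26.000, 0.000) km/h; patrol boat velocity = (-22.362, -16.851) km/h.
Velocity of ferry relative to patrol boat = (26.000, 0.000) − (-22.362, -16.851) = (48.362, 16.851) km/h.
Bearing = atan2(48.36, 16.85) = 70.79° clockwise from north.

070.8°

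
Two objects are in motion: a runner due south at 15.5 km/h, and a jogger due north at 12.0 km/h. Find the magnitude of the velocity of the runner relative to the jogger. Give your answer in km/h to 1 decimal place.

Taking east as x and north as y: runner velocity = (0.000, -15.500) km/h; jogger velocity = (0.000, 12.000) km/h.
Velocity of runner relative to jogger = (0.000, -15.500) − (0.000, 12.000) = (0.000, -27.500) km/h.
Magnitude = |(0.000, -27.500)| = 27.500 km/h.

27.5 km/h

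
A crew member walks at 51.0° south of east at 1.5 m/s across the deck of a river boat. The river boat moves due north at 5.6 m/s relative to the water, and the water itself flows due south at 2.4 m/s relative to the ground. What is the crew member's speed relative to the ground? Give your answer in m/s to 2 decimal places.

2.24 m/s

In east/north components (m/s): crew member relative to river boat = (0.944, -1.166); river boat relative to water = (0.000, 5.600); water relative to ground = (0.000, -2.400).
Sum = (0.944, 2.034) m/s.
Speed = |(0.944, 2.034)| = 2.243 m/s.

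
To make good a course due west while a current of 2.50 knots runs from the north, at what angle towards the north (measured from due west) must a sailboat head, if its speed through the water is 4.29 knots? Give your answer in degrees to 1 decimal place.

35.6°

The current pushes perpendicular to the desired track; the heading must have a component into the current equal to 2.50 knots: 4.29 sin θ = 2.50.
sin θ = 0.5828, so θ = 35.644°.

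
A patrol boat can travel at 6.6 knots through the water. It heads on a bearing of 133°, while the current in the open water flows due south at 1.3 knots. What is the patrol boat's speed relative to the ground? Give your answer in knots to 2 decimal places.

Taking east as x and north as y: velocity relative to the water = (4.827, -4.501) knots; the water relative to ground = (0.000, -1.300) knots.
Velocity relative to ground = (4.827, -4.501) + (0.000, -1.300) = (4.827, -5.801) knots.
Speed = |(4.827, -5.801)| = 7.547 knots.

7.55 knots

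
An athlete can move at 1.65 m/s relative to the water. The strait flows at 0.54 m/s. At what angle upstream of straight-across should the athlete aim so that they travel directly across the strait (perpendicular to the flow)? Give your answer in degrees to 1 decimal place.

19.1°

To cancel the current, the upstream component of the athlete's velocity must equal the flow: 1.65 sin θ = 0.54.
sin θ = 0.54 / 1.65 = 0.3273.
θ = arcsin(0.3273) = 19.103°.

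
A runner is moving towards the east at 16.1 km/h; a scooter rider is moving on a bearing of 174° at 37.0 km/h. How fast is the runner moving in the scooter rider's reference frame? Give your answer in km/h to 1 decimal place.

Taking east as x and north as y: runner velocity = (16.100, 0.000) km/h; scooter rider velocity = (3.868, -36.797) km/h.
Velocity of runner relative to scooter rider = (16.100, 0.000) − (3.868, -36.797) = (12.232, 36.797) km/h.
Magnitude = |(12.232, 36.797)| = 38.777 km/h.

38.8 km/h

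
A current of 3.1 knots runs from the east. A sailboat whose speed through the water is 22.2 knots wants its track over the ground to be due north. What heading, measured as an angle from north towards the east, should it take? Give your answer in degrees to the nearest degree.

The current pushes perpendicular to the desired track; the heading must have a component into the current equal to 3.1 knots: 22.2 sin θ = 3.1.
sin θ = 0.1396, so θ = 8.027°.

8°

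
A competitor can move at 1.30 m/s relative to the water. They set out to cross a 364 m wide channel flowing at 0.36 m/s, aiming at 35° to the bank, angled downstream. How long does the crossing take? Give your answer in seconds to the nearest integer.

488 s

The component of the competitor's velocity perpendicular to the bank is 1.30 × sin 35° = 0.746 m/s.
The flow acts along the bank and has no component across it.
Time = 364 / 0.746 = 488.165 s.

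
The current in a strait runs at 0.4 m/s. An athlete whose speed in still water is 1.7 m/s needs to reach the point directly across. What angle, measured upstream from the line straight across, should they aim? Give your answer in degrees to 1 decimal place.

13.6°

To cancel the current, the upstream component of the athlete's velocity must equal the flow: 1.7 sin θ = 0.4.
sin θ = 0.4 / 1.7 = 0.2353.
θ = arcsin(0.2353) = 13.609°.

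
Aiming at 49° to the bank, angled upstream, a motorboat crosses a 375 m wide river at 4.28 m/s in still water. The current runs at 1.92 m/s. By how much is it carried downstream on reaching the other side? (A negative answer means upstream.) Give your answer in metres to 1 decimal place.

-103.1 m

Perpendicular speed = 3.230 m/s; crossing time = 375 / 3.230 = 116.093 s.
Net downstream speed = -0.888 m/s.
Drift = -0.888 × 116.093 = -103.083 m (upstream).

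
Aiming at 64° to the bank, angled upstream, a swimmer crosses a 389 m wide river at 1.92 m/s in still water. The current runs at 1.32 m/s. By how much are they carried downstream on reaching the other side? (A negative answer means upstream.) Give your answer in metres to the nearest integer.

Perpendicular speed = 1.726 m/s; crossing time = 389 / 1.726 = 225.418 s.
Net downstream speed = 0.478 m/s.
Drift = 0.478 × 225.418 = 107.824 m (downstream).

108 m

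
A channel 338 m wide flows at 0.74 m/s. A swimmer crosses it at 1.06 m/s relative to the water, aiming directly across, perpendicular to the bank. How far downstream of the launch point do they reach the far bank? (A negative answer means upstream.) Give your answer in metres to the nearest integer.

236 m

Perpendicular speed = 1.060 m/s; crossing time = 338 / 1.060 = 318.868 s.
Net downstream speed = 0.740 m/s.
Drift = 0.740 × 318.868 = 235.962 m (downstream).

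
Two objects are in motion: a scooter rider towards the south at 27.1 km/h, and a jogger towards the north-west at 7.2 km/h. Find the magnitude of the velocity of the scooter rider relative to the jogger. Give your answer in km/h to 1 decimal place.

32.6 km/h

Taking east as x and north as y: scooter rider velocity = (0.000, -27.100) km/h; jogger velocity = (-5.091, 5.091) km/h.
Velocity of scooter rider relative to jogger = (0.000, -27.100) − (-5.091, 5.091) = (5.091, -32.191) km/h.
Magnitude = |(5.091, -32.191)| = 32.591 km/h.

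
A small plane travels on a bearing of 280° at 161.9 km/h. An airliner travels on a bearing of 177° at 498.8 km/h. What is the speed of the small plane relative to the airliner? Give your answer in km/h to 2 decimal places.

Taking east as x and north as y: small plane velocity = (-159.440, 28.114) km/h; airliner velocity = (26.105, -498.116) km/h.
Velocity of small plane relative to airliner = (-159.440, 28.114) − (26.105, -498.116) = (-185.546, 526.230) km/h.
Magnitude = |(-185.546, 526.230)| = 557.983 km/h.

557.98 km/h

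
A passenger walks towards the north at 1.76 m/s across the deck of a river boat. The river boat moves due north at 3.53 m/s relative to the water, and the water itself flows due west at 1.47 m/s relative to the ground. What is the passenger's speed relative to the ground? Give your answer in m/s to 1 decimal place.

In east/north components (m/s): passenger relative to river boat = (0.000, 1.760); river boat relative to water = (0.000, 3.530); water relative to ground = (-1.470, 0.000).
Sum = (-1.470, 5.290) m/s.
Speed = |(-1.470, 5.290)| = 5.490 m/s.

5.5 m/s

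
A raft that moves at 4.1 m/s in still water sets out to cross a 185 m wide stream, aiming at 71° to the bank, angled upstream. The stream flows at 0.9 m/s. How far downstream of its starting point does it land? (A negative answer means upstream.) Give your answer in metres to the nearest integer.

-21 m

Perpendicular speed = 3.877 m/s; crossing time = 185 / 3.877 = 47.722 s.
Net downstream speed = -0.435 m/s.
Drift = -0.435 × 47.722 = -20.751 m (upstream).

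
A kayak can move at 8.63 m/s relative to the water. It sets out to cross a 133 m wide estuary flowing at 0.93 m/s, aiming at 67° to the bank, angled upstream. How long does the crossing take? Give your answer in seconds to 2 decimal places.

The component of the kayak's velocity perpendicular to the bank is 8.63 × sin 67° = 7.944 m/s.
Only the cross-stream component determines the crossing time; the current contributes nothing perpendicular to the bank.
Time = 133 / 7.944 = 16.742 s.

16.74 s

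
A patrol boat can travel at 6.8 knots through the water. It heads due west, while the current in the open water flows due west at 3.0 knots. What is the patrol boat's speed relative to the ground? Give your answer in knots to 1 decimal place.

Taking east as x and north as y: velocity relative to the water = (-6.800, 0.000) knots; the water relative to ground = (-3.000, 0.000) knots.
Velocity relative to ground = (-6.800, 0.000) + (-3.000, 0.000) = (-9.800, 0.000) knots.
Speed = |(-9.800, 0.000)| = 9.800 knots.

9.8 knots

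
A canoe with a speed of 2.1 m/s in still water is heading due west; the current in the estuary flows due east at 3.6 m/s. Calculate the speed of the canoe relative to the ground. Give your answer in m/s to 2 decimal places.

1.50 m/s

Taking east as x and north as y: velocity relative to the water = (-2.100, 0.000) m/s; the water relative to ground = (3.600, 0.000) m/s.
Velocity relative to ground = (-2.100, 0.000) + (3.600, 0.000) = (1.500, 0.000) m/s.
Speed = |(1.500, 0.000)| = 1.500 m/s.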